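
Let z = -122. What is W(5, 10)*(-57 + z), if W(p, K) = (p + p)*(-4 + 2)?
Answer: 3580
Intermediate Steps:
W(p, K) = -4*p (W(p, K) = (2*p)*(-2) = -4*p)
W(5, 10)*(-57 + z) = (-4*5)*(-57 - 122) = -20*(-179) = 3580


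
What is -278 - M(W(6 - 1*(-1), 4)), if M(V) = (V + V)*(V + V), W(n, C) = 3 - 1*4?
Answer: -282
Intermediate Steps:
W(n, C) = -1 (W(n, C) = 3 - 4 = -1)
M(V) = 4*V**2 (M(V) = (2*V)*(2*V) = 4*V**2)
-278 - M(W(6 - 1*(-1), 4)) = -278 - 4*(-1)**2 = -278 - 4 = -282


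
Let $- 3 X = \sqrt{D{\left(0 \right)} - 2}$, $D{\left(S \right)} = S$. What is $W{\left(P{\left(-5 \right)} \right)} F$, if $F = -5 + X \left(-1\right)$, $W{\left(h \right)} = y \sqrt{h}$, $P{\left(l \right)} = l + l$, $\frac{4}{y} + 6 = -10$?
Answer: $\frac{i \sqrt{10} \left(15 - i \sqrt{2}\right)}{12} \approx 0.37268 + 3.9528 i$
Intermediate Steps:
$y = - \frac{1}{4}$ ($y = \frac{4}{-6 - 10} = \frac{4}{-16} = 4 \left(- \frac{1}{16}\right) = - \frac{1}{4} \approx -0.25$)
$P{\left(l \right)} = 2 l$
$X = - \frac{i \sqrt{2}}{3}$ ($X = - \frac{\sqrt{0 - 2}}{3} = - \frac{\sqrt{-2}}{3} = - \frac{i \sqrt{2}}{3} \approx - 0.4714 i$)
$W{\left(h \right)} = - \frac{\sqrt{h}}{4}$
$F = -5 + \frac{i \sqrt{2}}{3}$ ($F = -5 + - \frac{i \sqrt{2}}{3} \left(-1\right) = -5 + \frac{i \sqrt{2}}{3} \approx -5.0 + 0.4714 i$)
$W{\left(P{\left(-5 \right)} \right)} F = - \frac{\sqrt{2 \left(-5\right)}}{4} \left(-5 + \frac{i \sqrt{2}}{3}\right) = - \frac{\sqrt{-10}}{4} \left(-5 + \frac{i \sqrt{2}}{3}\right) = - \frac{i \sqrt{10}}{4} \left(-5 + \frac{i \sqrt{2}}{3}\right) = - \frac{i \sqrt{10} \left(-5 + \frac{i \sqrt{2}}{3}\right)}{4}$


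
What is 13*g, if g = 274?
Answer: 3562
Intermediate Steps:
13*g = 13*274 = 3562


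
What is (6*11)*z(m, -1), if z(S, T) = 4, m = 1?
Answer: 264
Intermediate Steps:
(6*11)*z(m, -1) = (6*11)*4 = 66*4 = 264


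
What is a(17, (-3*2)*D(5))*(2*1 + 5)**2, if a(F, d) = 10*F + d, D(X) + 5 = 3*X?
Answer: 5390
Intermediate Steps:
D(X) = -5 + 3*X
a(F, d) = d + 10*F
a(17, (-3*2)*D(5))*(2*1 + 5)**2 = ((-3*2)*(-5 + 3*5) + 10*17)*(2*1 + 5)**2 = (-6*(-5 + 15) + 170)*(2 + 5)**2 = (-6*10 + 170)*7**2 = (-60 + 170)*49 = 110*49 = 5390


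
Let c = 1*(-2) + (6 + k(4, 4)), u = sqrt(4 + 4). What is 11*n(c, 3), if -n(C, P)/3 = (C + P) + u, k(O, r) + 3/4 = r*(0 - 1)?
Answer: -297/4 - 66*sqrt(2) ≈ -167.59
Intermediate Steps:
k(O, r) = -3/4 - r (k(O, r) = -3/4 + r*(0 - 1) = -3/4 + r*(-1) = -3/4 - r)
u = 2*sqrt(2) (u = sqrt(8) = 2*sqrt(2) ≈ 2.8284)
c = -3/4 (c = 1*(-2) + (6 + (-3/4 - 1*4)) = -2 + (6 + (-3/4 - 4)) = -2 + (6 - 19/4) = -2 + 5/4 = -3/4 ≈ -0.75000)
n(C, P) = -6*sqrt(2) - 3*C - 3*P (n(C, P) = -3*((C + P) + 2*sqrt(2)) = -3*(C + P + 2*sqrt(2)) = -6*sqrt(2) - 3*C - 3*P)
11*n(c, 3) = 11*(-6*sqrt(2) - 3*(-3/4) - 3*3) = 11*(-6*sqrt(2) + 9/4 - 9) = 11*(-27/4 - 6*sqrt(2)) = -297/4 - 66*sqrt(2)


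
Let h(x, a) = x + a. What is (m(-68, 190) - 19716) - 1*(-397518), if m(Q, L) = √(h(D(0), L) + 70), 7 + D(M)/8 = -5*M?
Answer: 377802 + 2*√51 ≈ 3.7782e+5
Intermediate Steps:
D(M) = -56 - 40*M (D(M) = -56 + 8*(-5*M) = -56 - 40*M)
h(x, a) = a + x
m(Q, L) = √(14 + L) (m(Q, L) = √((L + (-56 - 40*0)) + 70) = √((L + (-56 + 0)) + 70) = √((L - 56) + 70) = √((-56 + L) + 70) = √(14 + L))
(m(-68, 190) - 19716) - 1*(-397518) = (√(14 + 190) - 19716) - 1*(-397518) = (√204 - 19716) + 397518 = (2*√51 - 19716) + 397518 = (-19716 + 2*√51) + 397518 = 377802 + 2*√51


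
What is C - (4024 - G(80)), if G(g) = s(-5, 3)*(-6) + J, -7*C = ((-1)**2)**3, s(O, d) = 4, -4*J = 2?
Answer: -56681/14 ≈ -4048.6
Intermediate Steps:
J = -1/2 (J = -1/4*2 = -1/2 ≈ -0.50000)
C = -1/7 (C = -((-1)**2)**3/7 = -1/7*1**3 = -1/7*1 = -1/7 ≈ -0.14286)
G(g) = -49/2 (G(g) = 4*(-6) - 1/2 = -24 - 1/2 = -49/2)
C - (4024 - G(80)) = -1/7 - (4024 - 1*(-49/2)) = -1/7 - (4024 + 49/2) = -1/7 - 1*8097/2 = -1/7 - 8097/2 = -56681/14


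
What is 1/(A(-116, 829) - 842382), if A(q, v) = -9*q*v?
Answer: 1/23094 ≈ 4.3301e-5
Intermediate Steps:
A(q, v) = -9*q*v
1/(A(-116, 829) - 842382) = 1/(-9*(-116)*829 - 842382) = 1/(865476 - 842382) = 1/23094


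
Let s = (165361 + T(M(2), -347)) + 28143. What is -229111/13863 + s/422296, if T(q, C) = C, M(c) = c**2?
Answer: -94074923365/5854289448 ≈ -16.069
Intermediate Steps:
s = 193157 (s = (165361 - 347) + 28143 = 165014 + 28143 = 193157)
-229111/13863 + s/422296 = -229111/13863 + 193157/422296 = -94074923365/5854289448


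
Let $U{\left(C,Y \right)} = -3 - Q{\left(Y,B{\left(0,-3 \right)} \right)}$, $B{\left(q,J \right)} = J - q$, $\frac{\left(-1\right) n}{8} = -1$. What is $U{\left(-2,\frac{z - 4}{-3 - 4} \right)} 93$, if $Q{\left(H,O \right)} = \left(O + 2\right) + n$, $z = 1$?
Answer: $-930$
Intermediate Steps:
$n = 8$ ($n = \left(-8\right) \left(-1\right) = 8$)
$Q{\left(H,O \right)} = 10 + O$ ($Q{\left(H,O \right)} = \left(O + 2\right) + 8 = \left(2 + O\right) + 8 = 10 + O$)
$U{\left(C,Y \right)} = -10$ ($U{\left(C,Y \right)} = -3 - \left(10 - 3\right) = -3 - 7 = -10$)
$U{\left(-2,\frac{z - 4}{-3 - 4} \right)} 93 = \left(-10\right) 93 = -930$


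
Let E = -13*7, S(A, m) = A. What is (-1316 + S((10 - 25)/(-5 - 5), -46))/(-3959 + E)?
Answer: 2629/8100 ≈ 0.32457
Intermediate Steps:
E = -91
(-1316 + S((10 - 25)/(-5 - 5), -46))/(-3959 + E) = (-1316 + (10 - 25)/(-5 - 5))/(-3959 - 91) = (-1316 - 15/(-10))/(-4050) = (-1316 - 15*(-⅒))*(-1/4050) = (-1316 + 3/2)*(-1/4050) = -2629/2*(-1/4050) = 2629/8100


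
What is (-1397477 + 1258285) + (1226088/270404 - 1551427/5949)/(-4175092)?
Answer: -233710063817620971487/1679048105643108 ≈ -1.3919e+5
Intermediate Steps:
(-1397477 + 1258285) + (1226088/270404 - 1551427/5949)/(-4175092) = -139192 + (1226088*(1/270404) - 1551427*1/5949)*(-1/4175092) = -139192 + (306522/67601 - 1551427/5949)*(-1/4175092) = -139192 - 103054517249/402158349*(-1/4175092) = -139192 + 103054517249/1679048105643108 = -233710063817620971487/1679048105643108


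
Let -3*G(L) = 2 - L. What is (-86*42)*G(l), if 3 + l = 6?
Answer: -1204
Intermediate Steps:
l = 3 (l = -3 + 6 = 3)
G(L) = -2/3 + L/3 (G(L) = -(2 - L)/3 = -2/3 + L/3)
(-86*42)*G(l) = (-86*42)*(-2/3 + (1/3)*3) = -3612*(-2/3 + 1) = -3612*1/3 = -1204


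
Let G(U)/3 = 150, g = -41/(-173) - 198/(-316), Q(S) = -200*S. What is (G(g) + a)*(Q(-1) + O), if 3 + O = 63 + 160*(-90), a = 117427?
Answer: -1666780780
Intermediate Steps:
O = -14340 (O = -3 + (63 + 160*(-90)) = -3 + (63 - 14400) = -3 - 14337 = -14340)
g = 23605/27334 (g = -41*(-1/173) - 198*(-1/316) = 41/173 + 99/158 = 23605/27334 ≈ 0.86358)
G(U) = 450 (G(U) = 3*150 = 450)
(G(g) + a)*(Q(-1) + O) = (450 + 117427)*(-200*(-1) - 14340) = 117877*(200 - 14340) = 117877*(-14140) = -1666780780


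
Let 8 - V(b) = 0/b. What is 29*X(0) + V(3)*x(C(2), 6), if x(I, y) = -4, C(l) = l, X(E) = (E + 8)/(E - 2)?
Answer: -148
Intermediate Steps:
X(E) = (8 + E)/(-2 + E)
V(b) = 8 (V(b) = 8 - 0/b = 8 - 1*0 = 8 + 0 = 8)
29*X(0) + V(3)*x(C(2), 6) = 29*((8 + 0)/(-2 + 0)) + 8*(-4) = 29*(8/(-2)) - 32 = 29*(-1/2*8) - 32 = 29*(-4) - 32 = -116 - 32 = -148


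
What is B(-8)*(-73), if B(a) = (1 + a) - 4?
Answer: 803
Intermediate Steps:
B(a) = -3 + a
B(-8)*(-73) = (-3 - 8)*(-73) = -11*(-73) = 803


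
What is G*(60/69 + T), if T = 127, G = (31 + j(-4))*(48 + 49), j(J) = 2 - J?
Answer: 10555249/23 ≈ 4.5892e+5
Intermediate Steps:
G = 3589 (G = (31 + (2 - 1*(-4)))*(48 + 49) = (31 + (2 + 4))*97 = (31 + 6)*97 = 37*97 = 3589)
G*(60/69 + T) = 3589*(60/69 + 127) = 3589*(60*(1/69) + 127) = 3589*(20/23 + 127) = 3589*(2941/23) = 10555249/23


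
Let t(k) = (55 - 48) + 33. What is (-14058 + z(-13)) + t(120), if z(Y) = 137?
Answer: -13881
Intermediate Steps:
t(k) = 40 (t(k) = 7 + 33 = 40)
(-14058 + z(-13)) + t(120) = (-14058 + 137) + 40 = -13921 + 40 = -13881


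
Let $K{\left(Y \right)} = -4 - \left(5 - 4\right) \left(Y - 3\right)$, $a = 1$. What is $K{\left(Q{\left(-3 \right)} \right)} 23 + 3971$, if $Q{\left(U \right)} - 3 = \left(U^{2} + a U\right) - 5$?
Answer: $3856$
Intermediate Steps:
$Q{\left(U \right)} = -2 + U + U^{2}$ ($Q{\left(U \right)} = 3 - \left(5 - U - U^{2}\right) = 3 + \left(-5 + U + U^{2}\right) = -2 + U + U^{2}$)
$K{\left(Y \right)} = -1 - Y$ ($K{\left(Y \right)} = -4 - 1 \left(-3 + Y\right) = -4 - \left(-3 + Y\right) = -1 - Y$)
$K{\left(Q{\left(-3 \right)} \right)} 23 + 3971 = \left(-1 - \left(-2 - 3 + \left(-3\right)^{2}\right)\right) 23 + 3971 = \left(-1 - \left(-2 - 3 + 9\right)\right) 23 + 3971 = \left(-1 - 4\right) 23 + 3971 = \left(-5\right) 23 + 3971 = -115 + 3971 = 3856$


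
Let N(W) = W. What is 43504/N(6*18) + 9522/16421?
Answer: 178851890/443367 ≈ 403.39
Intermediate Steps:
43504/N(6*18) + 9522/16421 = 43504/((6*18)) + 9522/16421 = 43504/108 + 9522*(1/16421) = 43504*(1/108) + 9522/16421 = 10876/27 + 9522/16421 = 178851890/443367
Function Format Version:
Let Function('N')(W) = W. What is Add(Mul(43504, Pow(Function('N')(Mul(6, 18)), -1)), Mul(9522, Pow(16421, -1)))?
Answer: Rational(178851890, 443367) ≈ 403.39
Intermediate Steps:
Add(Mul(43504, Pow(Function('N')(Mul(6, 18)), -1)), Mul(9522, Pow(16421, -1))) = Add(Mul(43504, Pow(Mul(6, 18), -1)), Mul(9522, Pow(16421, -1))) = Add(Mul(43504, Pow(108, -1)), Mul(9522, Rational(1, 16421))) = Add(Mul(43504, Rational(1, 108)), Rational(9522, 16421)) = Add(Rational(10876, 27), Rational(9522, 16421)) = Rational(178851890, 443367)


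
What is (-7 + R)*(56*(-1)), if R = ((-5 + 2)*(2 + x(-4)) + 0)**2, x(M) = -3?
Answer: -112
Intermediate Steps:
R = 9 (R = ((-5 + 2)*(2 - 3) + 0)**2 = (-3*(-1) + 0)**2 = (3 + 0)**2 = 3**2 = 9)
(-7 + R)*(56*(-1)) = (-7 + 9)*(56*(-1)) = 2*(-56) = -112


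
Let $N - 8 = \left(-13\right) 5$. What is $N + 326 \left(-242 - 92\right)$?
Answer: $-108941$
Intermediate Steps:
$N = -57$ ($N = 8 - 65 = -57$)
$N + 326 \left(-242 - 92\right) = -57 + 326 \left(-242 - 92\right) = -57 + 326 \left(-334\right) = -57 - 108884 = -108941$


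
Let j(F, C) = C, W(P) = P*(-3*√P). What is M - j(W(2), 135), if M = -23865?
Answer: -24000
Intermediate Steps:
W(P) = -3*P^(3/2)
M - j(W(2), 135) = -23865 - 1*135 = -23865 - 135 = -24000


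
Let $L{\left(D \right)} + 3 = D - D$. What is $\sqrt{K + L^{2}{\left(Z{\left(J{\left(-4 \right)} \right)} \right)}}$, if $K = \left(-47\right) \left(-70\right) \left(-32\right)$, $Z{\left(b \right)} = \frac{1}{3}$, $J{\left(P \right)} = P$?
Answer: $23 i \sqrt{199} \approx 324.46 i$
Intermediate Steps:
$Z{\left(b \right)} = \frac{1}{3}$
$L{\left(D \right)} = -3$ ($L{\left(D \right)} = -3 + \left(D - D\right) = -3 + 0 = -3$)
$K = -105280$ ($K = 3290 \left(-32\right) = -105280$)
$\sqrt{K + L^{2}{\left(Z{\left(J{\left(-4 \right)} \right)} \right)}} = \sqrt{-105280 + \left(-3\right)^{2}} = \sqrt{-105280 + 9} = \sqrt{-105271} = 23 i \sqrt{199}$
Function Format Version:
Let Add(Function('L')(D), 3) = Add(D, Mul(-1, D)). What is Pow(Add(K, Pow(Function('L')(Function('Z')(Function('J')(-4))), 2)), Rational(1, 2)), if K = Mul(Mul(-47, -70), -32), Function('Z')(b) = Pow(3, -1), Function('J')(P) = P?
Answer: Mul(23, I, Pow(199, Rational(1, 2))) ≈ Mul(324.46, I)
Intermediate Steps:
Function('Z')(b) = Rational(1, 3)
Function('L')(D) = -3 (Function('L')(D) = Add(-3, Add(D, Mul(-1, D))) = Add(-3, 0) = -3)
K = -105280 (K = Mul(3290, -32) = -105280)
Pow(Add(K, Pow(Function('L')(Function('Z')(Function('J')(-4))), 2)), Rational(1, 2)) = Pow(Add(-105280, Pow(-3, 2)), Rational(1, 2)) = Pow(Add(-105280, 9), Rational(1, 2)) = Pow(-105271, Rational(1, 2)) = Mul(23, I, Pow(199, Rational(1, 2)))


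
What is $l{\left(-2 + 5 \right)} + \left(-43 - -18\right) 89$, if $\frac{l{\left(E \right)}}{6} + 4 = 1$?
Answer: $-2243$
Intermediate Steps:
$l{\left(E \right)} = -18$ ($l{\left(E \right)} = -24 + 6 \cdot 1 = -24 + 6 = -18$)
$l{\left(-2 + 5 \right)} + \left(-43 - -18\right) 89 = -18 + \left(-43 - -18\right) 89 = -18 + \left(-43 + 18\right) 89 = -18 - 2225 = -2243$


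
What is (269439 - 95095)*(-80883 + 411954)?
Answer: 57720242424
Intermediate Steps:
(269439 - 95095)*(-80883 + 411954) = 174344*331071 = 57720242424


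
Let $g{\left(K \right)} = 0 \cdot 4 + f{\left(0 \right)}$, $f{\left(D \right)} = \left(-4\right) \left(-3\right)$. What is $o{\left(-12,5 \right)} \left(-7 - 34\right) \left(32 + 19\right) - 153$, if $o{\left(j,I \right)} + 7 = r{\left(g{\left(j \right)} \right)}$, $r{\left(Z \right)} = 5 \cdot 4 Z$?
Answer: $-487356$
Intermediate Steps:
$f{\left(D \right)} = 12$
$g{\left(K \right)} = 12$ ($g{\left(K \right)} = 0 \cdot 4 + 12 = 0 + 12 = 12$)
$r{\left(Z \right)} = 20 Z$
$o{\left(j,I \right)} = 233$ ($o{\left(j,I \right)} = -7 + 20 \cdot 12 = -7 + 240 = 233$)
$o{\left(-12,5 \right)} \left(-7 - 34\right) \left(32 + 19\right) - 153 = 233 \left(-7 - 34\right) \left(32 + 19\right) - 153 = 233 \left(\left(-41\right) 51\right) - 153 = 233 \left(-2091\right) - 153 = -487203 - 153 = -487356$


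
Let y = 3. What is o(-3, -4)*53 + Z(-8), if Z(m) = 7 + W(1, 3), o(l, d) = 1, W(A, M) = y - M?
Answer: 60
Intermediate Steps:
W(A, M) = 3 - M
Z(m) = 7 (Z(m) = 7 + (3 - 1*3) = 7 + (3 - 3) = 7 + 0 = 7)
o(-3, -4)*53 + Z(-8) = 1*53 + 7 = 53 + 7 = 60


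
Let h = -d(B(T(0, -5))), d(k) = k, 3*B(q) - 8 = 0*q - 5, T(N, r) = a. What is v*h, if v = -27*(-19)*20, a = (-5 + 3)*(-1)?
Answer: -10260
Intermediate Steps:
a = 2 (a = -2*(-1) = 2)
T(N, r) = 2
B(q) = 1 (B(q) = 8/3 + (0*q - 5)/3 = 8/3 + (0 - 5)/3 = 8/3 + (⅓)*(-5) = 8/3 - 5/3 = 1)
h = -1 (h = -1*1 = -1)
v = 10260 (v = 513*20 = 10260)
v*h = 10260*(-1) = -10260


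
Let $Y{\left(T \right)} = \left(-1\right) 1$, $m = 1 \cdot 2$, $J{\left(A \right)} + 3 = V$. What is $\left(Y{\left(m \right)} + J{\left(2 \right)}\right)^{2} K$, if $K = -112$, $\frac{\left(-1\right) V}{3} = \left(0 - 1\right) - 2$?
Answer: $-2800$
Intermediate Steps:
$V = 9$ ($V = - 3 \left(\left(0 - 1\right) - 2\right) = - 3 \left(-1 - 2\right) = \left(-3\right) \left(-3\right) = 9$)
$J{\left(A \right)} = 6$ ($J{\left(A \right)} = -3 + 9 = 6$)
$m = 2$
$Y{\left(T \right)} = -1$
$\left(Y{\left(m \right)} + J{\left(2 \right)}\right)^{2} K = \left(-1 + 6\right)^{2} \left(-112\right) = 5^{2} \left(-112\right) = 25 \left(-112\right) = -2800$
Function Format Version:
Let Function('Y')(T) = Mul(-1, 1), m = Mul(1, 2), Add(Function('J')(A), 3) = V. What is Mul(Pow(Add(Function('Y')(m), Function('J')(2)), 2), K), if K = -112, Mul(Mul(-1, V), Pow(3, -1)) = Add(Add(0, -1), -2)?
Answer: -2800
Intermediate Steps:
V = 9 (V = Mul(-3, Add(Add(0, -1), -2)) = Mul(-3, Add(-1, -2)) = Mul(-3, -3) = 9)
Function('J')(A) = 6 (Function('J')(A) = Add(-3, 9) = 6)
m = 2
Function('Y')(T) = -1
Mul(Pow(Add(Function('Y')(m), Function('J')(2)), 2), K) = Mul(Pow(Add(-1, 6), 2), -112) = Mul(Pow(5, 2), -112) = Mul(25, -112) = -2800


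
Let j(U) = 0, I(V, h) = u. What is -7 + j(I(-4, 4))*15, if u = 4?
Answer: -7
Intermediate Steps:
I(V, h) = 4
-7 + j(I(-4, 4))*15 = -7 + 0*15 = -7 + 0 = -7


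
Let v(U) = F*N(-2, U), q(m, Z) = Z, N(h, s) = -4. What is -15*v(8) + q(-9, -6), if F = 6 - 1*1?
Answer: 294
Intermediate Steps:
F = 5 (F = 6 - 1 = 5)
v(U) = -20 (v(U) = 5*(-4) = -20)
-15*v(8) + q(-9, -6) = -15*(-20) - 6 = 300 - 6 = 294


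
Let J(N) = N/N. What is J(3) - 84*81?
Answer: -6803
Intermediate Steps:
J(N) = 1
J(3) - 84*81 = 1 - 84*81 = 1 - 6804 = -6803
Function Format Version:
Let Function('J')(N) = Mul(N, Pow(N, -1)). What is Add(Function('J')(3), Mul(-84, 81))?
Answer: -6803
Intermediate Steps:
Function('J')(N) = 1
Add(Function('J')(3), Mul(-84, 81)) = Add(1, Mul(-84, 81)) = Add(1, -6804) = -6803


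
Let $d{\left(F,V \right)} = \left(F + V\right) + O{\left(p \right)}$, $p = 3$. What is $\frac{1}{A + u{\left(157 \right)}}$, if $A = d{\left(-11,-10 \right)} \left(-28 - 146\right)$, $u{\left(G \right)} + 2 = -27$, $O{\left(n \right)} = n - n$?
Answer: $\frac{1}{3625} \approx 0.00027586$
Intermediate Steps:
$O{\left(n \right)} = 0$
$d{\left(F,V \right)} = F + V$ ($d{\left(F,V \right)} = \left(F + V\right) + 0 = F + V$)
$u{\left(G \right)} = -29$ ($u{\left(G \right)} = -2 - 27 = -29$)
$A = 3654$ ($A = \left(-11 - 10\right) \left(-28 - 146\right) = \left(-21\right) \left(-174\right) = 3654$)
$\frac{1}{A + u{\left(157 \right)}} = \frac{1}{3654 - 29} = \frac{1}{3625}$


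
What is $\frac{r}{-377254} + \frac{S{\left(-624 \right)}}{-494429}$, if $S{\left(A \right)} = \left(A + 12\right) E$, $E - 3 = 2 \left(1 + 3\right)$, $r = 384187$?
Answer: $- \frac{187413520295}{186525317966} \approx -1.0048$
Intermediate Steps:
$E = 11$ ($E = 3 + 2 \left(1 + 3\right) = 3 + 2 \cdot 4 = 3 + 8 = 11$)
$S{\left(A \right)} = 132 + 11 A$ ($S{\left(A \right)} = \left(A + 12\right) 11 = \left(12 + A\right) 11 = 132 + 11 A$)
$\frac{r}{-377254} + \frac{S{\left(-624 \right)}}{-494429} = \frac{384187}{-377254} + \frac{132 + 11 \left(-624\right)}{-494429} = 384187 \left(- \frac{1}{377254}\right) + \left(132 - 6864\right) \left(- \frac{1}{494429}\right) = - \frac{384187}{377254} - - \frac{6732}{494429} = - \frac{384187}{377254} + \frac{6732}{494429} = - \frac{187413520295}{186525317966}$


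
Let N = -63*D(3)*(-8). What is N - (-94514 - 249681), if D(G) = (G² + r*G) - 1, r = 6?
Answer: 357299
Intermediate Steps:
D(G) = -1 + G² + 6*G (D(G) = (G² + 6*G) - 1 = -1 + G² + 6*G)
N = 13104 (N = -63*(-1 + 3² + 6*3)*(-8) = -63*(-1 + 9 + 18)*(-8) = -63*26*(-8) = -1638*(-8) = 13104)
N - (-94514 - 249681) = 13104 - (-94514 - 249681) = 13104 - 1*(-344195) = 13104 + 344195 = 357299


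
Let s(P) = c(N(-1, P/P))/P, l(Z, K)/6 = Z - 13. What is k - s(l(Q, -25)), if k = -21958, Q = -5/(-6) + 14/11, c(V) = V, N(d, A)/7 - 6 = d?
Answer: -15787417/719 ≈ -21957.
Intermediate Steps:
N(d, A) = 42 + 7*d
Q = 139/66 (Q = -5*(-1/6) + 14*(1/11) = 5/6 + 14/11 = 139/66 ≈ 2.1061)
l(Z, K) = -78 + 6*Z (l(Z, K) = 6*(Z - 13) = 6*(-13 + Z) = -78 + 6*Z)
s(P) = 35/P (s(P) = (42 + 7*(-1))/P = (42 - 7)/P = 35/P)
k - s(l(Q, -25)) = -21958 - 35/(-78 + 6*(139/66)) = -21958 - 35/(-78 + 139/11) = -21958 - 35/(-719/11) = -21958 - 35*(-11)/719 = -21958 - 1*(-385/719) = -21958 + 385/719 = -15787417/719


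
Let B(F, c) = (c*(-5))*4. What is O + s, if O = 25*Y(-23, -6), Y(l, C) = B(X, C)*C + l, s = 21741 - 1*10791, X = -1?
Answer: -7625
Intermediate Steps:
s = 10950 (s = 21741 - 10791 = 10950)
B(F, c) = -20*c (B(F, c) = -5*c*4 = -20*c)
Y(l, C) = l - 20*C**2 (Y(l, C) = (-20*C)*C + l = -20*C**2 + l = l - 20*C**2)
O = -18575 (O = 25*(-23 - 20*(-6)**2) = 25*(-23 - 20*36) = 25*(-23 - 720) = 25*(-743) = -18575)
O + s = -18575 + 10950 = -7625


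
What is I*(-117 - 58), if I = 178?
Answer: -31150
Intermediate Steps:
I*(-117 - 58) = 178*(-117 - 58) = 178*(-175) = -31150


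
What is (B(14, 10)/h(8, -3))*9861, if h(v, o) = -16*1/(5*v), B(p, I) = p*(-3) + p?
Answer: 690270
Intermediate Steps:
B(p, I) = -2*p (B(p, I) = -3*p + p = -2*p)
h(v, o) = -16/(5*v) (h(v, o) = -16*1/(5*v) = -16/(5*v))
(B(14, 10)/h(8, -3))*9861 = ((-2*14)/((-16/5/8)))*9861 = -28/((-16/5*⅛))*9861 = -28/(-⅖)*9861 = -28*(-5/2)*9861 = 70*9861 = 690270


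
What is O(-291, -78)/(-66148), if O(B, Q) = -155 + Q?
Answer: 233/66148 ≈ 0.0035224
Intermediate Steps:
O(-291, -78)/(-66148) = (-155 - 78)/(-66148) = -233*(-1/66148) = 233/66148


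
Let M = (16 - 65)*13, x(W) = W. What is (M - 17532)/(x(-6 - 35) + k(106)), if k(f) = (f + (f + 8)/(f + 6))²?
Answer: -56977984/35787473 ≈ -1.5921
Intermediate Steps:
k(f) = (f + (8 + f)/(6 + f))²
M = -637 (M = -49*13 = -637)
(M - 17532)/(x(-6 - 35) + k(106)) = (-637 - 17532)/((-6 - 35) + (8 + 106² + 7*106)²/(6 + 106)²) = -18169/(-41 + (8 + 11236 + 742)²/112²) = -18169/(-41 + (1/12544)*11986²) = -18169/(-41 + (1/12544)*143664196) = -18169/(-41 + 35916049/3136) = -18169/35787473/3136 = -18169*3136/35787473 = -56977984/35787473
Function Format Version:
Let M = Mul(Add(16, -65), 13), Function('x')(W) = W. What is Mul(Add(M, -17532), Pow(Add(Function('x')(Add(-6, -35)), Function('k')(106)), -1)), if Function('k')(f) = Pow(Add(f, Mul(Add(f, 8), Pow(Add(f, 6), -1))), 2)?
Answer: Rational(-56977984, 35787473) ≈ -1.5921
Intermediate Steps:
Function('k')(f) = Pow(Add(f, Mul(Pow(Add(6, f), -1), Add(8, f))), 2) (Function('k')(f) = Pow(Add(f, Mul(Add(8, f), Pow(Add(6, f), -1))), 2) = Pow(Add(f, Mul(Pow(Add(6, f), -1), Add(8, f))), 2))
M = -637 (M = Mul(-49, 13) = -637)
Mul(Add(M, -17532), Pow(Add(Function('x')(Add(-6, -35)), Function('k')(106)), -1)) = Mul(Add(-637, -17532), Pow(Add(Add(-6, -35), Mul(Pow(Add(6, 106), -2), Pow(Add(8, Pow(106, 2), Mul(7, 106)), 2))), -1)) = Mul(-18169, Pow(Add(-41, Mul(Pow(112, -2), Pow(Add(8, 11236, 742), 2))), -1)) = Mul(-18169, Pow(Add(-41, Mul(Rational(1, 12544), Pow(11986, 2))), -1)) = Mul(-18169, Pow(Add(-41, Mul(Rational(1, 12544), 143664196)), -1)) = Mul(-18169, Pow(Add(-41, Rational(35916049, 3136)), -1)) = Mul(-18169, Pow(Rational(35787473, 3136), -1)) = Mul(-18169, Rational(3136, 35787473)) = Rational(-56977984, 35787473)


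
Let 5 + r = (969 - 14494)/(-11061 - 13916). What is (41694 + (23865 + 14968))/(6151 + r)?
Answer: 2011322879/153522167 ≈ 13.101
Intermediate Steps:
r = -111360/24977 (r = -5 + (969 - 14494)/(-11061 - 13916) = -5 - 13525/(-24977) = -5 - 13525*(-1/24977) = -5 + 13525/24977 = -111360/24977 ≈ -4.4585)
(41694 + (23865 + 14968))/(6151 + r) = (41694 + (23865 + 14968))/(6151 - 111360/24977) = (41694 + 38833)/(153522167/24977) = 80527*(24977/153522167) = 2011322879/153522167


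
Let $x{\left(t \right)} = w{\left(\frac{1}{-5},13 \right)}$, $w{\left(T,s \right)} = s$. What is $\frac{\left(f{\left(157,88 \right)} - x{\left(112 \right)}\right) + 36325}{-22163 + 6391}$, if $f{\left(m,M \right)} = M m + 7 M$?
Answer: $- \frac{12686}{3943} \approx -3.2173$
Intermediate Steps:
$x{\left(t \right)} = 13$
$f{\left(m,M \right)} = 7 M + M m$
$\frac{\left(f{\left(157,88 \right)} - x{\left(112 \right)}\right) + 36325}{-22163 + 6391} = \frac{\left(88 \left(7 + 157\right) - 13\right) + 36325}{-22163 + 6391} = \frac{\left(88 \cdot 164 - 13\right) + 36325}{-15772} = \left(\left(14432 - 13\right) + 36325\right) \left(- \frac{1}{15772}\right) = \left(14419 + 36325\right) \left(- \frac{1}{15772}\right) = 50744 \left(- \frac{1}{15772}\right) = - \frac{12686}{3943}$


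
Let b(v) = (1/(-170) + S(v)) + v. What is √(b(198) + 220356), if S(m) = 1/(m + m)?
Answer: √6941297437745/5610 ≈ 469.63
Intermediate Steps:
S(m) = 1/(2*m)
b(v) = -1/170 + v + 1/(2*v) (b(v) = (1/(-170) + 1/(2*v)) + v = (-1/170 + 1/(2*v)) + v = -1/170 + v + 1/(2*v))
√(b(198) + 220356) = √((-1/170 + 198 + (½)/198) + 220356) = √((-1/170 + 198 + (½)*(1/198)) + 220356) = √((-1/170 + 198 + 1/396) + 220356) = √(6664567/33660 + 220356) = √(7423847527/33660) = √6941297437745/5610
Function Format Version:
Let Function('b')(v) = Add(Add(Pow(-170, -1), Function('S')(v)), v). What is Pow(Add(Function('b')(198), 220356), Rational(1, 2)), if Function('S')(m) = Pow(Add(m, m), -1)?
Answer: Mul(Rational(1, 5610), Pow(6941297437745, Rational(1, 2))) ≈ 469.63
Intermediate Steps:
Function('S')(m) = Mul(Rational(1, 2), Pow(m, -1)) (Function('S')(m) = Pow(Mul(2, m), -1) = Mul(Rational(1, 2), Pow(m, -1)))
Function('b')(v) = Add(Rational(-1, 170), v, Mul(Rational(1, 2), Pow(v, -1))) (Function('b')(v) = Add(Add(Pow(-170, -1), Mul(Rational(1, 2), Pow(v, -1))), v) = Add(Add(Rational(-1, 170), Mul(Rational(1, 2), Pow(v, -1))), v) = Add(Rational(-1, 170), v, Mul(Rational(1, 2), Pow(v, -1))))
Pow(Add(Function('b')(198), 220356), Rational(1, 2)) = Pow(Add(Add(Rational(-1, 170), 198, Mul(Rational(1, 2), Pow(198, -1))), 220356), Rational(1, 2)) = Pow(Add(Add(Rational(-1, 170), 198, Mul(Rational(1, 2), Rational(1, 198))), 220356), Rational(1, 2)) = Pow(Add(Add(Rational(-1, 170), 198, Rational(1, 396)), 220356), Rational(1, 2)) = Pow(Add(Rational(6664567, 33660), 220356), Rational(1, 2)) = Pow(Rational(7423847527, 33660), Rational(1, 2)) = Mul(Rational(1, 5610), Pow(6941297437745, Rational(1, 2)))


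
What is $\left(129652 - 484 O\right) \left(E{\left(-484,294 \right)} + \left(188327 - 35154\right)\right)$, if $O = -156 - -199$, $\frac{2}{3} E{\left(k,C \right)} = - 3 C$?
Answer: $16527354000$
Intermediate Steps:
$E{\left(k,C \right)} = - \frac{9 C}{2}$ ($E{\left(k,C \right)} = \frac{3 \left(- 3 C\right)}{2} = - \frac{9 C}{2}$)
$O = 43$ ($O = -156 + 199 = 43$)
$\left(129652 - 484 O\right) \left(E{\left(-484,294 \right)} + \left(188327 - 35154\right)\right) = \left(129652 - 20812\right) \left(\left(- \frac{9}{2}\right) 294 + \left(188327 - 35154\right)\right) = \left(129652 - 20812\right) \left(-1323 + \left(188327 - 35154\right)\right) = 108840 \left(-1323 + 153173\right) = 108840 \cdot 151850 = 16527354000$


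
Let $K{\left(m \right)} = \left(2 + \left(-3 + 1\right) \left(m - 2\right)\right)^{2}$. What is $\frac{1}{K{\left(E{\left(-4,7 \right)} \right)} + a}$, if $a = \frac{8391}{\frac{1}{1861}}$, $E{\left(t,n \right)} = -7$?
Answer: $\frac{1}{15616051} \approx 6.4037 \cdot 10^{-8}$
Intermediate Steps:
$a = 15615651$ ($a = 8391 \frac{1}{\frac{1}{1861}} = 8391 \cdot 1861 = 15615651$)
$K{\left(m \right)} = \left(6 - 2 m\right)^{2}$ ($K{\left(m \right)} = \left(2 - 2 \left(-2 + m\right)\right)^{2} = \left(2 - \left(-4 + 2 m\right)\right)^{2} = \left(6 - 2 m\right)^{2}$)
$\frac{1}{K{\left(E{\left(-4,7 \right)} \right)} + a} = \frac{1}{4 \left(-3 - 7\right)^{2} + 15615651} = \frac{1}{4 \left(-10\right)^{2} + 15615651} = \frac{1}{4 \cdot 100 + 15615651} = \frac{1}{400 + 15615651} = \frac{1}{15616051}$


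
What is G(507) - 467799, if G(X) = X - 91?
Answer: -467383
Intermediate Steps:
G(X) = -91 + X
G(507) - 467799 = (-91 + 507) - 467799 = 416 - 467799 = -467383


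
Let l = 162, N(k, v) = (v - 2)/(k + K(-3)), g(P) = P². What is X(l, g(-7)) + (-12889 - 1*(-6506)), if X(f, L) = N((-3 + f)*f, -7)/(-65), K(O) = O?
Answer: -3561873572/558025 ≈ -6383.0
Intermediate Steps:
N(k, v) = (-2 + v)/(-3 + k) (N(k, v) = (v - 2)/(k - 3) = (-2 + v)/(-3 + k))
X(f, L) = 9/(65*(-3 + f*(-3 + f))) (X(f, L) = ((-2 - 7)/(-3 + (-3 + f)*f))/(-65) = (-9/(-3 + f*(-3 + f)))*(-1/65) = -9/(-3 + f*(-3 + f))*(-1/65) = 9/(65*(-3 + f*(-3 + f))))
X(l, g(-7)) + (-12889 - 1*(-6506)) = 9/(65*(-3 + 162*(-3 + 162))) + (-12889 - 1*(-6506)) = 9/(65*(-3 + 162*159)) + (-12889 + 6506) = 9/(65*(-3 + 25758)) - 6383 = (9/65)/25755 - 6383 = (9/65)*(1/25755) - 6383 = 3/558025 - 6383 = -3561873572/558025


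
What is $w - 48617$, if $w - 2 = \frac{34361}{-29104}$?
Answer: $- \frac{1414925321}{29104} \approx -48616.0$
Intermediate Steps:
$w = \frac{23847}{29104}$ ($w = 2 + \frac{34361}{-29104} = 2 + 34361 \left(- \frac{1}{29104}\right) = 2 - \frac{34361}{29104} = \frac{23847}{29104} \approx 0.81937$)
$w - 48617 = \frac{23847}{29104} - 48617 = - \frac{1414925321}{29104}$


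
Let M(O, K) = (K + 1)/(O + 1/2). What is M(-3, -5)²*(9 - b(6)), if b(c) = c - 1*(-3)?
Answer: 0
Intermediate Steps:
b(c) = 3 + c (b(c) = c + 3 = 3 + c)
M(O, K) = (1 + K)/(½ + O) (M(O, K) = (1 + K)/(O + ½) = (1 + K)/(½ + O))
M(-3, -5)²*(9 - b(6)) = (2*(1 - 5)/(1 + 2*(-3)))²*(9 - (3 + 6)) = (2*(-4)/(1 - 6))²*(9 - 1*9) = (2*(-4)/(-5))²*(9 - 9) = (2*(-⅕)*(-4))²*0 = (8/5)²*0 = (64/25)*0 = 0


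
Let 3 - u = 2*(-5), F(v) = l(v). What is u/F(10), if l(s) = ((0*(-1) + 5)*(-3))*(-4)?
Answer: 13/60 ≈ 0.21667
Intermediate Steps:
l(s) = 60 (l(s) = ((0 + 5)*(-3))*(-4) = (5*(-3))*(-4) = -15*(-4) = 60)
F(v) = 60
u = 13 (u = 3 - 2*(-5) = 3 - 1*(-10) = 3 + 10 = 13)
u/F(10) = 13/60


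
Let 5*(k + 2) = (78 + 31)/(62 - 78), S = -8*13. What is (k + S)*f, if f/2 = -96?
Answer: 103068/5 ≈ 20614.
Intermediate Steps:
f = -192 (f = 2*(-96) = -192)
S = -104
k = -269/80 (k = -2 + ((78 + 31)/(62 - 78))/5 = -2 + (109/(-16))/5 = -2 + (109*(-1/16))/5 = -2 + (⅕)*(-109/16) = -2 - 109/80 = -269/80 ≈ -3.3625)
(k + S)*f = (-269/80 - 104)*(-192) = -8589/80*(-192) = 103068/5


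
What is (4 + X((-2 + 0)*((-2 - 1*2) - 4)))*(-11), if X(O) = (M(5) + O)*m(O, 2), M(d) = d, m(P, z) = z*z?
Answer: -968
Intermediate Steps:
m(P, z) = z²
X(O) = 20 + 4*O (X(O) = (5 + O)*2² = (5 + O)*4 = 20 + 4*O)
(4 + X((-2 + 0)*((-2 - 1*2) - 4)))*(-11) = (4 + (20 + 4*((-2 + 0)*((-2 - 1*2) - 4))))*(-11) = (4 + (20 + 4*(-2*((-2 - 2) - 4))))*(-11) = (4 + (20 + 4*(-2*(-4 - 4))))*(-11) = (4 + (20 + 4*(-2*(-8))))*(-11) = (4 + (20 + 4*16))*(-11) = (4 + (20 + 64))*(-11) = (4 + 84)*(-11) = 88*(-11) = -968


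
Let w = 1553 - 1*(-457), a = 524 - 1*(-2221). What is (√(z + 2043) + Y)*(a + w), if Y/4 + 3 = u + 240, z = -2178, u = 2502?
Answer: 52095780 + 14265*I*√15 ≈ 5.2096e+7 + 55248.0*I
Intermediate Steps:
Y = 10956 (Y = -12 + 4*(2502 + 240) = -12 + 4*2742 = -12 + 10968 = 10956)
a = 2745 (a = 524 + 2221 = 2745)
w = 2010 (w = 1553 + 457 = 2010)
(√(z + 2043) + Y)*(a + w) = (√(-2178 + 2043) + 10956)*(2745 + 2010) = (√(-135) + 10956)*4755 = (3*I*√15 + 10956)*4755 = (10956 + 3*I*√15)*4755 = 52095780 + 14265*I*√15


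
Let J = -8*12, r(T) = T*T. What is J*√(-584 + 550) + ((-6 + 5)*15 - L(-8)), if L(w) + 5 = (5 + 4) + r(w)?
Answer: -83 - 96*I*√34 ≈ -83.0 - 559.77*I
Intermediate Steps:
r(T) = T²
L(w) = 4 + w² (L(w) = -5 + ((5 + 4) + w²) = -5 + (9 + w²) = 4 + w²)
J = -96
J*√(-584 + 550) + ((-6 + 5)*15 - L(-8)) = -96*√(-584 + 550) + ((-6 + 5)*15 - (4 + (-8)²)) = -96*I*√34 + (-1*15 - (4 + 64)) = -96*I*√34 + (-15 - 1*68) = -96*I*√34 + (-15 - 68) = -96*I*√34 - 83 = -83 - 96*I*√34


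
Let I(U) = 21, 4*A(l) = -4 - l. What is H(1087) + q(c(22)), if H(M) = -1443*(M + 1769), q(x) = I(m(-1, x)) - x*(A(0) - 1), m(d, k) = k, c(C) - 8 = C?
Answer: -4121127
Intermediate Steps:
c(C) = 8 + C
A(l) = -1 - l/4 (A(l) = (-4 - l)/4 = -1 - l/4)
q(x) = 21 + 2*x (q(x) = 21 - x*((-1 - ¼*0) - 1) = 21 - x*((-1 + 0) - 1) = 21 - x*(-1 - 1) = 21 - x*(-2) = 21 - (-2)*x = 21 + 2*x)
H(M) = -2552667 - 1443*M (H(M) = -1443*(1769 + M) = -2552667 - 1443*M)
H(1087) + q(c(22)) = (-2552667 - 1443*1087) + (21 + 2*(8 + 22)) = (-2552667 - 1568541) + (21 + 2*30) = -4121208 + (21 + 60) = -4121208 + 81 = -4121127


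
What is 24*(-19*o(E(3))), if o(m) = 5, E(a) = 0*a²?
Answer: -2280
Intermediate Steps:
E(a) = 0
24*(-19*o(E(3))) = 24*(-19*5) = 24*(-95) = -2280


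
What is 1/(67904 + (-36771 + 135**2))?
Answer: 1/49358 ≈ 2.0260e-5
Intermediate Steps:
1/(67904 + (-36771 + 135**2)) = 1/(67904 + (-36771 + 18225)) = 1/(67904 - 18546) = 1/49358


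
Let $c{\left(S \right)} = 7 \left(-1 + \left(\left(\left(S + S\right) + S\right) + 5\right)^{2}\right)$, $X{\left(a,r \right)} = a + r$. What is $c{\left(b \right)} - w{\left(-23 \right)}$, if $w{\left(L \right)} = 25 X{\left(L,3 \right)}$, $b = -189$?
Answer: $2211401$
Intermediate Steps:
$c{\left(S \right)} = -7 + 7 \left(5 + 3 S\right)^{2}$ ($c{\left(S \right)} = 7 \left(-1 + \left(\left(2 S + S\right) + 5\right)^{2}\right) = 7 \left(-1 + \left(3 S + 5\right)^{2}\right) = 7 \left(-1 + \left(5 + 3 S\right)^{2}\right) = -7 + 7 \left(5 + 3 S\right)^{2}$)
$w{\left(L \right)} = 75 + 25 L$ ($w{\left(L \right)} = 25 \left(L + 3\right) = 25 \left(3 + L\right) = 75 + 25 L$)
$c{\left(b \right)} - w{\left(-23 \right)} = \left(-7 + 7 \left(5 + 3 \left(-189\right)\right)^{2}\right) - \left(75 + 25 \left(-23\right)\right) = \left(-7 + 7 \left(5 - 567\right)^{2}\right) - \left(75 - 575\right) = \left(-7 + 7 \left(-562\right)^{2}\right) - -500 = \left(-7 + 7 \cdot 315844\right) + 500 = \left(-7 + 2210908\right) + 500 = 2210901 + 500 = 2211401$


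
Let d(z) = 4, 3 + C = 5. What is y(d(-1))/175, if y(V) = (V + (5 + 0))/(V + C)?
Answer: 3/350 ≈ 0.0085714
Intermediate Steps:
C = 2 (C = -3 + 5 = 2)
y(V) = (5 + V)/(2 + V) (y(V) = (V + (5 + 0))/(V + 2) = (V + 5)/(2 + V) = (5 + V)/(2 + V))
y(d(-1))/175 = ((5 + 4)/(2 + 4))/175 = (9/6)*(1/175) = ((1/6)*9)*(1/175) = (3/2)*(1/175) = 3/350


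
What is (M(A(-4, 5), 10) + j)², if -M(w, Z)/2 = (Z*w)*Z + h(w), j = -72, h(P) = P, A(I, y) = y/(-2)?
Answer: 187489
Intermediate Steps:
A(I, y) = -y/2 (A(I, y) = y*(-½) = -y/2)
M(w, Z) = -2*w - 2*w*Z² (M(w, Z) = -2*((Z*w)*Z + w) = -2*(w*Z² + w) = -2*(w + w*Z²) = -2*w - 2*w*Z²)
(M(A(-4, 5), 10) + j)² = (2*(-½*5)*(-1 - 1*10²) - 72)² = (2*(-5/2)*(-1 - 1*100) - 72)² = (2*(-5/2)*(-1 - 100) - 72)² = (2*(-5/2)*(-101) - 72)² = (505 - 72)² = 433² = 187489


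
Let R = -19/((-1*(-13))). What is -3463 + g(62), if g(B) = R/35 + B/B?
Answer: -1575229/455 ≈ -3462.0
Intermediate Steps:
R = -19/13 ≈ -1.4615
g(B) = 436/455 (g(B) = -19/13/35 + B/B = -19/13*1/35 + 1 = -19/455 + 1 = 436/455)
-3463 + g(62) = -3463 + 436/455 = -1575229/455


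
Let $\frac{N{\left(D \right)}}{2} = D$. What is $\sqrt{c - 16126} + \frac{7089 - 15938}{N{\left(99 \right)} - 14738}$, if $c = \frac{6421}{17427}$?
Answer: $\frac{8849}{14540} + \frac{i \sqrt{4897359606687}}{17427} \approx 0.6086 + 126.99 i$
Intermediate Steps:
$c = \frac{6421}{17427}$ ($c = 6421 \cdot \frac{1}{17427} = \frac{6421}{17427} \approx 0.36845$)
$N{\left(D \right)} = 2 D$
$\sqrt{c - 16126} + \frac{7089 - 15938}{N{\left(99 \right)} - 14738} = \sqrt{\frac{6421}{17427} - 16126} + \frac{7089 - 15938}{2 \cdot 99 - 14738} = \sqrt{- \frac{281021381}{17427}} - \frac{8849}{198 - 14738} = \frac{i \sqrt{4897359606687}}{17427} - \frac{8849}{-14540} = \frac{i \sqrt{4897359606687}}{17427} - - \frac{8849}{14540} = \frac{i \sqrt{4897359606687}}{17427} + \frac{8849}{14540} = \frac{8849}{14540} + \frac{i \sqrt{4897359606687}}{17427}$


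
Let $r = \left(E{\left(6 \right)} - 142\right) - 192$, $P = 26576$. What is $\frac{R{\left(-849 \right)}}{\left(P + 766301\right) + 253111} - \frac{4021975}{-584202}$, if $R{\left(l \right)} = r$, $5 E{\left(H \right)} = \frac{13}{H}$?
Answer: $\frac{7011237859977}{1018447135960} \approx 6.8842$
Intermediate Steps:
$E{\left(H \right)} = \frac{13}{5 H}$ ($E{\left(H \right)} = \frac{13 \frac{1}{H}}{5} = \frac{13}{5 H}$)
$r = - \frac{10007}{30}$ ($r = \left(\frac{13}{5 \cdot 6} - 142\right) - 192 = \left(\frac{13}{5} \cdot \frac{1}{6} - 142\right) - 192 = \left(\frac{13}{30} - 142\right) - 192 = - \frac{4247}{30} - 192 = - \frac{10007}{30} \approx -333.57$)
$R{\left(l \right)} = - \frac{10007}{30}$
$\frac{R{\left(-849 \right)}}{\left(P + 766301\right) + 253111} - \frac{4021975}{-584202} = - \frac{10007}{30 \left(\left(26576 + 766301\right) + 253111\right)} - \frac{4021975}{-584202} = - \frac{10007}{30 \left(792877 + 253111\right)} - - \frac{4021975}{584202} = - \frac{10007}{30 \cdot 1045988} + \frac{4021975}{584202} = \left(- \frac{10007}{30}\right) \frac{1}{1045988} + \frac{4021975}{584202} = - \frac{10007}{31379640} + \frac{4021975}{584202} = \frac{7011237859977}{1018447135960}$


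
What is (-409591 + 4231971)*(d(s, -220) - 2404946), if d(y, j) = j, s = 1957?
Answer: -9193458415080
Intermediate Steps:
(-409591 + 4231971)*(d(s, -220) - 2404946) = (-409591 + 4231971)*(-220 - 2404946) = 3822380*(-2405166) = -9193458415080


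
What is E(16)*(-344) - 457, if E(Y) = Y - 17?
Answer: -113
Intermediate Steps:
E(Y) = -17 + Y
E(16)*(-344) - 457 = (-17 + 16)*(-344) - 457 = -1*(-344) - 457 = 344 - 457 = -113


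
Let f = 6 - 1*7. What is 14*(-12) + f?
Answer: -169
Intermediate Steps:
f = -1 (f = 6 - 7 = -1)
14*(-12) + f = 14*(-12) - 1 = -168 - 1 = -169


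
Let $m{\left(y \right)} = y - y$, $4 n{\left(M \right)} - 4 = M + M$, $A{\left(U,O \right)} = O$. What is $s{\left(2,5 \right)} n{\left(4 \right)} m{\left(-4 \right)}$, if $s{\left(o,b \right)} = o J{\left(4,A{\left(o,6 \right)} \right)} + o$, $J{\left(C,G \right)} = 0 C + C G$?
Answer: $0$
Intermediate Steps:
$J{\left(C,G \right)} = C G$ ($J{\left(C,G \right)} = 0 + C G = C G$)
$n{\left(M \right)} = 1 + \frac{M}{2}$ ($n{\left(M \right)} = 1 + \frac{M + M}{4} = 1 + \frac{2 M}{4} = 1 + \frac{M}{2}$)
$s{\left(o,b \right)} = 25 o$ ($s{\left(o,b \right)} = o 4 \cdot 6 + o = o 24 + o = 24 o + o = 25 o$)
$m{\left(y \right)} = 0$
$s{\left(2,5 \right)} n{\left(4 \right)} m{\left(-4 \right)} = 25 \cdot 2 \left(1 + \frac{1}{2} \cdot 4\right) 0 = 50 \left(1 + 2\right) 0 = 50 \cdot 3 \cdot 0 = 150 \cdot 0 = 0$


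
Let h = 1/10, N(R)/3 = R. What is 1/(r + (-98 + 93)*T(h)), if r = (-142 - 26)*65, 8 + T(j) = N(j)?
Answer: -2/21763 ≈ -9.1899e-5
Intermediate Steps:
N(R) = 3*R
h = ⅒ ≈ 0.10000
T(j) = -8 + 3*j
r = -10920 (r = -168*65 = -10920)
1/(r + (-98 + 93)*T(h)) = 1/(-10920 + (-98 + 93)*(-8 + 3*(⅒))) = 1/(-10920 - 5*(-8 + 3/10)) = 1/(-10920 - 5*(-77/10)) = 1/(-10920 + 77/2) = 1/(-21763/2) = -2/21763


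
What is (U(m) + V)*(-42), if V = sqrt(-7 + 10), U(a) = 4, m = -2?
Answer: -168 - 42*sqrt(3) ≈ -240.75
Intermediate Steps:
V = sqrt(3) ≈ 1.7320
(U(m) + V)*(-42) = (4 + sqrt(3))*(-42) = -168 - 42*sqrt(3)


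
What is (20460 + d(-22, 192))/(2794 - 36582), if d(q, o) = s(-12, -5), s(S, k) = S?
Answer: -5112/8447 ≈ -0.60519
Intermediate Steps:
d(q, o) = -12
(20460 + d(-22, 192))/(2794 - 36582) = (20460 - 12)/(2794 - 36582) = 20448/(-33788) = 20448*(-1/33788) = -5112/8447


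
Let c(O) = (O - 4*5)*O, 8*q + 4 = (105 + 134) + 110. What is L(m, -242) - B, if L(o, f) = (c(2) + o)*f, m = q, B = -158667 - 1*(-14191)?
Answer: 571007/4 ≈ 1.4275e+5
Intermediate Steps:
q = 345/8 (q = -½ + ((105 + 134) + 110)/8 = -½ + (239 + 110)/8 = -½ + (⅛)*349 = -½ + 349/8 = 345/8 ≈ 43.125)
B = -144476 (B = -158667 + 14191 = -144476)
c(O) = O*(-20 + O) (c(O) = (O - 20)*O = (-20 + O)*O = O*(-20 + O))
m = 345/8 ≈ 43.125
L(o, f) = f*(-36 + o) (L(o, f) = (2*(-20 + 2) + o)*f = (2*(-18) + o)*f = (-36 + o)*f = f*(-36 + o))
L(m, -242) - B = -242*(-36 + 345/8) - 1*(-144476) = -242*57/8 + 144476 = -6897/4 + 144476 = 571007/4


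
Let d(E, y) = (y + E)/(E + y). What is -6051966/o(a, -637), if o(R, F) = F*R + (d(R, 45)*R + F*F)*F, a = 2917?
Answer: 2017322/87397037 ≈ 0.023082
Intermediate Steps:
d(E, y) = 1 (d(E, y) = (E + y)/(E + y) = 1)
o(R, F) = F*R + F*(R + F**2) (o(R, F) = F*R + (1*R + F*F)*F = F*R + (R + F**2)*F = F*R + F*(R + F**2))
-6051966/o(a, -637) = -6051966*(-1/(637*((-637)**2 + 2*2917))) = -6051966*(-1/(637*(405769 + 5834))) = -6051966/((-637*411603)) = -6051966/(-262191111) = -6051966*(-1/262191111) = 2017322/87397037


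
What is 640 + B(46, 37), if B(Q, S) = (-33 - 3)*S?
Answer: -692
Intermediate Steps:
B(Q, S) = -36*S
640 + B(46, 37) = 640 - 36*37 = 640 - 1332 = -692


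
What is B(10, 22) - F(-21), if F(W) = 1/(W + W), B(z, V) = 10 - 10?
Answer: 1/42 ≈ 0.023810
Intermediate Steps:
B(z, V) = 0
F(W) = 1/(2*W)
B(10, 22) - F(-21) = 0 - 1/(2*(-21)) = 0 - (-1)/(2*21) = 0 - 1*(-1/42) = 0 + 1/42 = 1/42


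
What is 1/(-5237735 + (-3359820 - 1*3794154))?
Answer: -1/12391709 ≈ -8.0699e-8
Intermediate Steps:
1/(-5237735 + (-3359820 - 1*3794154)) = 1/(-5237735 + (-3359820 - 3794154)) = 1/(-5237735 - 7153974) = 1/(-12391709) = -1/12391709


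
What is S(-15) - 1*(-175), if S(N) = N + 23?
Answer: 183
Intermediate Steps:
S(N) = 23 + N
S(-15) - 1*(-175) = (23 - 15) - 1*(-175) = 8 + 175 = 183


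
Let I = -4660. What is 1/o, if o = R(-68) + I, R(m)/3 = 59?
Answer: -1/4483 ≈ -0.00022306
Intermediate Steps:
R(m) = 177 (R(m) = 3*59 = 177)
o = -4483 (o = 177 - 4660 = -4483)
1/o = 1/(-4483) = -1/4483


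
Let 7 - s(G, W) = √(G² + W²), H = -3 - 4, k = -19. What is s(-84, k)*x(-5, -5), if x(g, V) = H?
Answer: -49 + 7*√7417 ≈ 553.85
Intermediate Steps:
H = -7
s(G, W) = 7 - √(G² + W²)
x(g, V) = -7
s(-84, k)*x(-5, -5) = (7 - √((-84)² + (-19)²))*(-7) = (7 - √(7056 + 361))*(-7) = (7 - √7417)*(-7) = -49 + 7*√7417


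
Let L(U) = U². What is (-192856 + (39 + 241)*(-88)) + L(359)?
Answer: -88615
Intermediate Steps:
(-192856 + (39 + 241)*(-88)) + L(359) = (-192856 + (39 + 241)*(-88)) + 359² = (-192856 + 280*(-88)) + 128881 = (-192856 - 24640) + 128881 = -217496 + 128881 = -88615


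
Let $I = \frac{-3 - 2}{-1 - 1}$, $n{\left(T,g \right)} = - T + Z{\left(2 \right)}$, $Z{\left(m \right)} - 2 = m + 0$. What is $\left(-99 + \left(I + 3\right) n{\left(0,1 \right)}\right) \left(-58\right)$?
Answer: $4466$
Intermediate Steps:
$Z{\left(m \right)} = 2 + m$ ($Z{\left(m \right)} = 2 + \left(m + 0\right) = 2 + m$)
$n{\left(T,g \right)} = 4 - T$ ($n{\left(T,g \right)} = - T + \left(2 + 2\right) = - T + 4 = 4 - T$)
$I = \frac{5}{2}$ ($I = - \frac{5}{-2} = \left(-5\right) \left(- \frac{1}{2}\right) = \frac{5}{2} \approx 2.5$)
$\left(-99 + \left(I + 3\right) n{\left(0,1 \right)}\right) \left(-58\right) = \left(-99 + \left(\frac{5}{2} + 3\right) \left(4 - 0\right)\right) \left(-58\right) = \left(-99 + \frac{11 \left(4 + 0\right)}{2}\right) \left(-58\right) = \left(-99 + \frac{11}{2} \cdot 4\right) \left(-58\right) = \left(-99 + 22\right) \left(-58\right) = \left(-77\right) \left(-58\right) = 4466$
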